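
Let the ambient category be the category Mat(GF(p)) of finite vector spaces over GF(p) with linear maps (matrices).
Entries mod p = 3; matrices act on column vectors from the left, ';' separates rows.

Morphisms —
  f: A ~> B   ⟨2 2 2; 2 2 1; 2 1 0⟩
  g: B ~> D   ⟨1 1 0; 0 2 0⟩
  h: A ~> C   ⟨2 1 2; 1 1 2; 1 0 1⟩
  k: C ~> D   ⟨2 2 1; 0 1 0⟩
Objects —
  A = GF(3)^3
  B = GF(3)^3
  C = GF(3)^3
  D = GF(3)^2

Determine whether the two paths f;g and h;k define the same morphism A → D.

1) trace f;g:
  e0=(1,0,0) f~>(2,2,2) g~>(1,1)
  e1=(0,1,0) f~>(2,2,1) g~>(1,1)
  e2=(0,0,1) f~>(2,1,0) g~>(0,2)
  result₁ = ⟨1 1 0; 1 1 2⟩
2) trace h;k:
  e0=(1,0,0) h~>(2,1,1) k~>(1,1)
  e1=(0,1,0) h~>(1,1,0) k~>(1,1)
  e2=(0,0,1) h~>(2,2,1) k~>(0,2)
  result₂ = ⟨1 1 0; 1 1 2⟩
Equal? same morphism ✓

Answer: COMMUTES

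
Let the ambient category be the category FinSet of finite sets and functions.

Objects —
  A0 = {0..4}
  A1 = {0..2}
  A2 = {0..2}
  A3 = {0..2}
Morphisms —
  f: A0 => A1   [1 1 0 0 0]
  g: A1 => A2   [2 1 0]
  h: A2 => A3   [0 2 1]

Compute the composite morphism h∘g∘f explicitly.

  0 f=>1 g=>1 h=>2
  1 f=>1 g=>1 h=>2
  2 f=>0 g=>2 h=>1
  3 f=>0 g=>2 h=>1
  4 f=>0 g=>2 h=>1
result: [2 2 1 1 1]

Answer: [2 2 1 1 1]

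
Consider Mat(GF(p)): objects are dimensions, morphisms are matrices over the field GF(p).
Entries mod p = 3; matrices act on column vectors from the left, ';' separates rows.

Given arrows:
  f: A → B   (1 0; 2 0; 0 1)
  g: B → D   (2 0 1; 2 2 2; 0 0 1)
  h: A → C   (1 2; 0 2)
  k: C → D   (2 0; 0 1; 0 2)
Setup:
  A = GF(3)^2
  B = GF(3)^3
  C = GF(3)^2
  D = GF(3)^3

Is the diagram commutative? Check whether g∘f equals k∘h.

Along f;g (path 1):
  e0=[1,0] f→[1,2,0] g→[2,0,0]
  e1=[0,1] f→[0,0,1] g→[1,2,1]
  composite₁ = (2 1; 0 2; 0 1)
Along h;k (path 2):
  e0=[1,0] h→[1,0] k→[2,0,0]
  e1=[0,1] h→[2,2] k→[1,2,1]
  composite₂ = (2 1; 0 2; 0 1)
Equal? same morphism ✓

Answer: COMMUTES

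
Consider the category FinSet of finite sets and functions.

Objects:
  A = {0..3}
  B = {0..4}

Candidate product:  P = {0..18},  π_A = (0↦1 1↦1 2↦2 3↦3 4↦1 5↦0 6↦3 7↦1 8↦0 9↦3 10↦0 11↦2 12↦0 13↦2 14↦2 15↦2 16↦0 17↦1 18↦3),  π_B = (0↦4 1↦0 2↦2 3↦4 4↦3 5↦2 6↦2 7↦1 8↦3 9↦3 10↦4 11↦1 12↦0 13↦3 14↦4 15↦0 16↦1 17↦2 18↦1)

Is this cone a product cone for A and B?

|A|·|B| = 4·5 = 20;  |P| = 19
  → cardinalities differ; no bijection possible.

Answer: NOT A VALID PRODUCT — |P|=19 ≠ |A|·|B|=20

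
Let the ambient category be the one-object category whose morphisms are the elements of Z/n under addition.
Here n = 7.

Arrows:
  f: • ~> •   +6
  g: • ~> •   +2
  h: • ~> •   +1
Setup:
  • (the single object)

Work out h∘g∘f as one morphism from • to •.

  0 +6≡6 +2≡1 +1≡2  (mod 7)
result: +2

Answer: +2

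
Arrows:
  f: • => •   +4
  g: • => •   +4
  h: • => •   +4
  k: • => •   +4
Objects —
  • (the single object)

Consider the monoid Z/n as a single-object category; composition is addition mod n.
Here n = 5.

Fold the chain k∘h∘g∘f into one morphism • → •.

Answer: +1

Trace:
  0 +4≡4 +4≡3 +4≡2 +4≡1  (mod 5)
result: +1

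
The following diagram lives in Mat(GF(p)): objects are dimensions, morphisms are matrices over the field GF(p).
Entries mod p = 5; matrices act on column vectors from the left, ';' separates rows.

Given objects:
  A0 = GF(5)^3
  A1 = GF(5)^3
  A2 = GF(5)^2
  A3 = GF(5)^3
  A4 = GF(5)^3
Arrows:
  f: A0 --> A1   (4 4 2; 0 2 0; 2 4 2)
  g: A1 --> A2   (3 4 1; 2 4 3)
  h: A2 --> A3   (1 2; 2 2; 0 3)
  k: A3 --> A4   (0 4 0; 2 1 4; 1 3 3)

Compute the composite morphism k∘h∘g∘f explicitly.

Answer: (4 1 4; 3 0 2; 1 4 1)

Trace:
  e0=⟨1,0,0⟩ f-->⟨4,0,2⟩ g-->⟨4,4⟩ h-->⟨2,1,2⟩ k-->⟨4,3,1⟩
  e1=⟨0,1,0⟩ f-->⟨4,2,4⟩ g-->⟨4,3⟩ h-->⟨0,4,4⟩ k-->⟨1,0,4⟩
  e2=⟨0,0,1⟩ f-->⟨2,0,2⟩ g-->⟨3,0⟩ h-->⟨3,1,0⟩ k-->⟨4,2,1⟩
composite: (4 1 4; 3 0 2; 1 4 1)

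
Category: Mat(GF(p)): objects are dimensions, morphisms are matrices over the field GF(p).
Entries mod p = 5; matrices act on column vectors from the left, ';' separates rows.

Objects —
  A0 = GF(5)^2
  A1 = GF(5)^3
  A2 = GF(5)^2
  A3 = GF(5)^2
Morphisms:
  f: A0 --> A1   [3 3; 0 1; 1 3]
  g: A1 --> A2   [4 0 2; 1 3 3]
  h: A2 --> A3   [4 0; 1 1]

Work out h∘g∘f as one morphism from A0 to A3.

Answer: [1 2; 0 3]

Trace:
  e0=⟨1,0⟩ f-->⟨3,0,1⟩ g-->⟨4,1⟩ h-->⟨1,0⟩
  e1=⟨0,1⟩ f-->⟨3,1,3⟩ g-->⟨3,0⟩ h-->⟨2,3⟩
⟦path⟧: [1 2; 0 3]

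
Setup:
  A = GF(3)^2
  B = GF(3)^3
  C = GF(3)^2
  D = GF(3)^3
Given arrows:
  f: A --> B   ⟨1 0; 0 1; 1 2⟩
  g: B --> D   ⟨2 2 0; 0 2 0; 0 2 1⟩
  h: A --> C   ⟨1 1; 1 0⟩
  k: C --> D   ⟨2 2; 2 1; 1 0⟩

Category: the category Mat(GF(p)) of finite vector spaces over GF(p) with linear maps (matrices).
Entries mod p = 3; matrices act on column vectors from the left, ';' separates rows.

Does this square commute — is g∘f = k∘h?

Answer: DOES NOT COMMUTE

Work:
1) trace f;g:
  e0=[1,0] f-->[1,0,1] g-->[2,0,1]
  e1=[0,1] f-->[0,1,2] g-->[2,2,1]
  ⟦path⟧₁ = ⟨2 2; 0 2; 1 1⟩
2) trace h;k:
  e0=[1,0] h-->[1,1] k-->[1,0,1]
  e1=[0,1] h-->[1,0] k-->[2,2,1]
  ⟦path⟧₂ = ⟨1 2; 0 2; 1 1⟩
Equal? NO — does not commute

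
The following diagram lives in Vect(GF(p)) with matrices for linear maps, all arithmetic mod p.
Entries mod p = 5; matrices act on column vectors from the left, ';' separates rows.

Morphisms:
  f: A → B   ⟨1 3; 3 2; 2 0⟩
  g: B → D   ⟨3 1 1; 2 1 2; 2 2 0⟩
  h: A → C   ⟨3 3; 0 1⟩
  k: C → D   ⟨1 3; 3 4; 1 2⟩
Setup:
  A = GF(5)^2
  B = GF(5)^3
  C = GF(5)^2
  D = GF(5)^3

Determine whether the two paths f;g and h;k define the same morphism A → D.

Along f;g (path 1):
  e0=(1,0) f→(1,3,2) g→(3,4,3)
  e1=(0,1) f→(3,2,0) g→(1,3,0)
  composite₁ = ⟨3 1; 4 3; 3 0⟩
Along h;k (path 2):
  e0=(1,0) h→(3,0) k→(3,4,3)
  e1=(0,1) h→(3,1) k→(1,3,0)
  composite₂ = ⟨3 1; 4 3; 3 0⟩
Equal? YES — commutes

Answer: COMMUTES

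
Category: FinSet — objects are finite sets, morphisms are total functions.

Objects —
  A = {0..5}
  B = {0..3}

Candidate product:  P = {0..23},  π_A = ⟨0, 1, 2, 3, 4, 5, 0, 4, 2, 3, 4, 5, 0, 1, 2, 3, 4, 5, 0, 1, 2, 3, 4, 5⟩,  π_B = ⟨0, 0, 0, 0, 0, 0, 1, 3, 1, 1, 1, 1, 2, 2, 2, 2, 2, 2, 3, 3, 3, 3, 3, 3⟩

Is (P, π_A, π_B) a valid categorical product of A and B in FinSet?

|A|·|B| = 6·4 = 24;  |P| = 24
Check the pairing map k ↦ (π_A(k), π_B(k)):
  0 -> (0,0)
  1 -> (1,0)
  2 -> (2,0)
  3 -> (3,0)
  4 -> (4,0)
  5 -> (5,0)
  6 -> (0,1)
  7 -> (4,3)
  8 -> (2,1)
  9 -> (3,1)
  10 -> (4,1)
  11 -> (5,1)
  12 -> (0,2)
  13 -> (1,2)
  14 -> (2,2)
  15 -> (3,2)
  16 -> (4,2)
  17 -> (5,2)
  18 -> (0,3)
  19 -> (1,3)
  20 -> (2,3)
  21 -> (3,3)
  22 -> (4,3)  ✗ repeats pair of k=7
  23 -> (5,3)
distinct pairs in image: 23 / 24 needed
  → (4,3) hit at k=7 and k=22

Answer: NOT A VALID PRODUCT — duplicate pair at indices 22,7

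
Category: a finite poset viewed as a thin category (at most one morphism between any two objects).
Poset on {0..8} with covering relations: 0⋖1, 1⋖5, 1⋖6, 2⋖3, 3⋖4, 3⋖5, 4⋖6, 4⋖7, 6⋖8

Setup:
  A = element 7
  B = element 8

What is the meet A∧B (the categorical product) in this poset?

Answer: A∧B = 4

Derivation:
{x : x≤A ∧ x≤B} = {2,3,4}  (A=7, B=8)
  2 ≤ 4
  3 ≤ 4
  4 ≤ 4
glb = 4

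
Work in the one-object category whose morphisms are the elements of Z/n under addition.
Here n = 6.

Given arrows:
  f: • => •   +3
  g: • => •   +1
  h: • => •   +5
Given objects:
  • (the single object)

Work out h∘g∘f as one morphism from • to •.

  0 +3≡3 +1≡4 +5≡3  (mod 6)
result: +3

Answer: +3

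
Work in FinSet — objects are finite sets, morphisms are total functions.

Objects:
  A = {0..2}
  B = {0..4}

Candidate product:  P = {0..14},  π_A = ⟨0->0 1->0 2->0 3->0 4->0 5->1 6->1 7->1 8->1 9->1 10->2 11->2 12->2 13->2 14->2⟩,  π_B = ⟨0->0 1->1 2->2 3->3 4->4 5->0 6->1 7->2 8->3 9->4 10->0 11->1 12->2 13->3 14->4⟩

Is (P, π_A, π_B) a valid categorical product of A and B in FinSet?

Answer: VALID PRODUCT

Derivation:
|A|·|B| = 3·5 = 15;  |P| = 15
Check the pairing map k ↦ (π_A(k), π_B(k)):
  0 -> (0,0)
  1 -> (0,1)
  2 -> (0,2)
  3 -> (0,3)
  4 -> (0,4)
  5 -> (1,0)
  6 -> (1,1)
  7 -> (1,2)
  8 -> (1,3)
  9 -> (1,4)
  10 -> (2,0)
  11 -> (2,1)
  12 -> (2,2)
  13 -> (2,3)
  14 -> (2,4)
distinct pairs in image: 15 / 15 needed
  → bijection onto A×B; projections well-typed.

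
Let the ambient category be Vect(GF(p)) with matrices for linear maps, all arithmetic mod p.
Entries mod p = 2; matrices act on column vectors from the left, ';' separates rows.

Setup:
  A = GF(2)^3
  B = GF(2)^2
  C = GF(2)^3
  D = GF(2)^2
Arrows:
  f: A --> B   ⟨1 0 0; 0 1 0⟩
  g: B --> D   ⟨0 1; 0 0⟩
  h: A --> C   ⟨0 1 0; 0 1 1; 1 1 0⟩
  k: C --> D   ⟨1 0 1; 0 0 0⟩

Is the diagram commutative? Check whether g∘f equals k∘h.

Along f;g (path 1):
  e0=⟨1,0,0⟩ f-->⟨1,0⟩ g-->⟨0,0⟩
  e1=⟨0,1,0⟩ f-->⟨0,1⟩ g-->⟨1,0⟩
  e2=⟨0,0,1⟩ f-->⟨0,0⟩ g-->⟨0,0⟩
  composite₁ = ⟨0 1 0; 0 0 0⟩
Along h;k (path 2):
  e0=⟨1,0,0⟩ h-->⟨0,0,1⟩ k-->⟨1,0⟩
  e1=⟨0,1,0⟩ h-->⟨1,1,1⟩ k-->⟨0,0⟩
  e2=⟨0,0,1⟩ h-->⟨0,1,0⟩ k-->⟨0,0⟩
  composite₂ = ⟨1 0 0; 0 0 0⟩
Equal? NO — does not commute

Answer: DOES NOT COMMUTE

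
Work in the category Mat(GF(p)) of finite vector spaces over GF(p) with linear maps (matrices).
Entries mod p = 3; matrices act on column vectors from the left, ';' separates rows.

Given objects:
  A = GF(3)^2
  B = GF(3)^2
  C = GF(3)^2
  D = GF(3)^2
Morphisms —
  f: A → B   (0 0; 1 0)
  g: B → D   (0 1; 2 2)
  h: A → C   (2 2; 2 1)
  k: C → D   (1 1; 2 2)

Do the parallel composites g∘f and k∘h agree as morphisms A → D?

Answer: COMMUTES

Trace:
1) trace f;g:
  e0=(1,0) f→(0,1) g→(1,2)
  e1=(0,1) f→(0,0) g→(0,0)
  composite₁ = (1 0; 2 0)
2) trace h;k:
  e0=(1,0) h→(2,2) k→(1,2)
  e1=(0,1) h→(2,1) k→(0,0)
  composite₂ = (1 0; 2 0)
Equal? YES — commutes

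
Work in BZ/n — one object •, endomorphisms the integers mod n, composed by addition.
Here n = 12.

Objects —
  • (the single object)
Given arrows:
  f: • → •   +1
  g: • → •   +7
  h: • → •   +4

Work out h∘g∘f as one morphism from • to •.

  0 +1≡1 +7≡8 +4≡0  (mod 12)
result: +0

Answer: +0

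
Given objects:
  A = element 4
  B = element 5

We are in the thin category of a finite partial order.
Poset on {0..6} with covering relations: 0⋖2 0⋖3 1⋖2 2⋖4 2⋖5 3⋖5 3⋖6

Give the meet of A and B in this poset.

Common predecessors of 4,5: {0,1,2}
  0 ⊑ 2
  1 ⊑ 2
  2 ⊑ 2
glb = 2

Answer: A∧B = 2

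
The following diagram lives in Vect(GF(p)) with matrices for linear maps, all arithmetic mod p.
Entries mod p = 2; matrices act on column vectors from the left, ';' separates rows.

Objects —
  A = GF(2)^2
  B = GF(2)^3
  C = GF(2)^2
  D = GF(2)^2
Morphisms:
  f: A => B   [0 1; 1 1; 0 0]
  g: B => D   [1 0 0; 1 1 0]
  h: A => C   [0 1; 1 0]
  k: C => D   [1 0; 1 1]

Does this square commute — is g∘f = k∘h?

Answer: DOES NOT COMMUTE

Work:
Path 1 = f;g:
  e0=[1,0] f=>[0,1,0] g=>[0,1]
  e1=[0,1] f=>[1,1,0] g=>[1,0]
  ⟦path⟧₁ = [0 1; 1 0]
Path 2 = h;k:
  e0=[1,0] h=>[0,1] k=>[0,1]
  e1=[0,1] h=>[1,0] k=>[1,1]
  ⟦path⟧₂ = [0 1; 1 1]
Equal? NO — does not commute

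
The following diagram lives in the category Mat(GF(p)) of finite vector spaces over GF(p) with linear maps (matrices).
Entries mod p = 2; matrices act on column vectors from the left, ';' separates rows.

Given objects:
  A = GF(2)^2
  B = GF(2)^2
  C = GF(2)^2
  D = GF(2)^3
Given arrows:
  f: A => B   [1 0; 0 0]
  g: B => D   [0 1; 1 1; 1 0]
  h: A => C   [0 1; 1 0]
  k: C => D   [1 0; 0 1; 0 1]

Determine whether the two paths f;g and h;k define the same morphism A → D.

1) trace f;g:
  e0=(1,0) f=>(1,0) g=>(0,1,1)
  e1=(0,1) f=>(0,0) g=>(0,0,0)
  ⟦path⟧₁ = [0 0; 1 0; 1 0]
2) trace h;k:
  e0=(1,0) h=>(0,1) k=>(0,1,1)
  e1=(0,1) h=>(1,0) k=>(1,0,0)
  ⟦path⟧₂ = [0 1; 1 0; 1 0]
Equal? NO — does not commute

Answer: DOES NOT COMMUTE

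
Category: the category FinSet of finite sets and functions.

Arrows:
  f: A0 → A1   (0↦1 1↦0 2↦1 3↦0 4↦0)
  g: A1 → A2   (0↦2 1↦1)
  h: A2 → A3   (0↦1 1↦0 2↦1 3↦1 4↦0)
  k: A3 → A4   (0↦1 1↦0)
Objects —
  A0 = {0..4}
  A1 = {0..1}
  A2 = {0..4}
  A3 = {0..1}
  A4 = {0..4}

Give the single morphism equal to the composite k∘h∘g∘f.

Answer: (0↦1 1↦0 2↦1 3↦0 4↦0)

Work:
  0 f→1 g→1 h→0 k→1
  1 f→0 g→2 h→1 k→0
  2 f→1 g→1 h→0 k→1
  3 f→0 g→2 h→1 k→0
  4 f→0 g→2 h→1 k→0
⟦path⟧: (0↦1 1↦0 2↦1 3↦0 4↦0)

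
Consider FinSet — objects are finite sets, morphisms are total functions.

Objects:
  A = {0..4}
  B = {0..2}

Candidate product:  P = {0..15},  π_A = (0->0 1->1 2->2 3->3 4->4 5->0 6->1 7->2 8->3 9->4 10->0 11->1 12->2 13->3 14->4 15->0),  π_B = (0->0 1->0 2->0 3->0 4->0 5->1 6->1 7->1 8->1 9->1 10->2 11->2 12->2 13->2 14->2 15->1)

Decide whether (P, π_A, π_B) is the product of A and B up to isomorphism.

Answer: NOT A VALID PRODUCT — |P|=16 ≠ |A|·|B|=15

Derivation:
|A|·|B| = 5·3 = 15;  |P| = 16
  → cardinalities differ; no bijection possible.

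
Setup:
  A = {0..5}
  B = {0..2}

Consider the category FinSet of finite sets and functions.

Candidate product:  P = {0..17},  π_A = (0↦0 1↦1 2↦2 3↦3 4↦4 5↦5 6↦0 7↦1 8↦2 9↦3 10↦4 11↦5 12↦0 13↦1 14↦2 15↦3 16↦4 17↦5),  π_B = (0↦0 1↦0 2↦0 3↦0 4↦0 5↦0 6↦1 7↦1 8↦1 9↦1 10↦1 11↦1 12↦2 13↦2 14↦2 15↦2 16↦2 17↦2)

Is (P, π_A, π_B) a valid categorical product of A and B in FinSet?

Answer: VALID PRODUCT

Derivation:
|A|·|B| = 6·3 = 18;  |P| = 18
Check the pairing map k ↦ (π_A(k), π_B(k)):
  0 ↦ (0,0)
  1 ↦ (1,0)
  2 ↦ (2,0)
  3 ↦ (3,0)
  4 ↦ (4,0)
  5 ↦ (5,0)
  6 ↦ (0,1)
  7 ↦ (1,1)
  8 ↦ (2,1)
  9 ↦ (3,1)
  10 ↦ (4,1)
  11 ↦ (5,1)
  12 ↦ (0,2)
  13 ↦ (1,2)
  14 ↦ (2,2)
  15 ↦ (3,2)
  16 ↦ (4,2)
  17 ↦ (5,2)
distinct pairs in image: 18 / 18 needed
  → bijection onto A×B; projections well-typed.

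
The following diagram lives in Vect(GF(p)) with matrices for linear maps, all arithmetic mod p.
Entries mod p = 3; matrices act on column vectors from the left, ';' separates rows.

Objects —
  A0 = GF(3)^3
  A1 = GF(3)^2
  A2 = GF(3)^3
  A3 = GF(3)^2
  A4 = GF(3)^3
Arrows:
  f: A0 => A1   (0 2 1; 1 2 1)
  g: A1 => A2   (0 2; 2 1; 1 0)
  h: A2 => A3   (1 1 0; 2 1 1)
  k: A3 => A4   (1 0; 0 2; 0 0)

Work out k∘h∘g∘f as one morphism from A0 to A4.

Answer: (0 1 2; 1 2 1; 0 0 0)

Work:
  e0=⟨1,0,0⟩ f=>⟨0,1⟩ g=>⟨2,1,0⟩ h=>⟨0,2⟩ k=>⟨0,1,0⟩
  e1=⟨0,1,0⟩ f=>⟨2,2⟩ g=>⟨1,0,2⟩ h=>⟨1,1⟩ k=>⟨1,2,0⟩
  e2=⟨0,0,1⟩ f=>⟨1,1⟩ g=>⟨2,0,1⟩ h=>⟨2,2⟩ k=>⟨2,1,0⟩
⟦path⟧: (0 1 2; 1 2 1; 0 0 0)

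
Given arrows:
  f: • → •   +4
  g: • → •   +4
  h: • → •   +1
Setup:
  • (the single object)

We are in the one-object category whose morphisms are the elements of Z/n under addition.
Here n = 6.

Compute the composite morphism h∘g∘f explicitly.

  0 +4≡4 +4≡2 +1≡3  (mod 6)
composite: +3

Answer: +3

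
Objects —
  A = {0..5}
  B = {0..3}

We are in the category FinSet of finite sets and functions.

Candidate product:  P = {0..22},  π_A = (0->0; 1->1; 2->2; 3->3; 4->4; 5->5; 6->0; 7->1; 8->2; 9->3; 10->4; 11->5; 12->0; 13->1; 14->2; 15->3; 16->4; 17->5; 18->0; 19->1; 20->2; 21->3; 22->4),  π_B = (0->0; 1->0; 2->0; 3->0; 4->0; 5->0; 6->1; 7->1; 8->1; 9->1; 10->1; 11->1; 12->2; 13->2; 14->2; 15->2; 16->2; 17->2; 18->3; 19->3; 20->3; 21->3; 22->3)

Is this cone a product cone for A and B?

|A|·|B| = 6·4 = 24;  |P| = 23
  → cardinalities differ; no bijection possible.

Answer: NOT A VALID PRODUCT — |P|=23 ≠ |A|·|B|=24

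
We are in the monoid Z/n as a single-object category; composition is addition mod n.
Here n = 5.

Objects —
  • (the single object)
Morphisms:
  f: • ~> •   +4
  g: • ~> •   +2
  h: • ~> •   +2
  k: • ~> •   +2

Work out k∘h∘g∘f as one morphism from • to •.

Answer: +0

Work:
  0 +4≡4 +2≡1 +2≡3 +2≡0  (mod 5)
result: +0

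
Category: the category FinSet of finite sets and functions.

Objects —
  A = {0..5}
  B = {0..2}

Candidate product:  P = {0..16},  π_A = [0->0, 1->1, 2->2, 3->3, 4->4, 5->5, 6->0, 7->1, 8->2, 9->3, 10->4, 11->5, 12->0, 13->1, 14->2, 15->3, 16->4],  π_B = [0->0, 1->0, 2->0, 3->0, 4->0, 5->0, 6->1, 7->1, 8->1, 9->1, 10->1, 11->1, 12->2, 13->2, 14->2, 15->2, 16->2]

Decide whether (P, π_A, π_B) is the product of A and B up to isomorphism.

|A|·|B| = 6·3 = 18;  |P| = 17
  → cardinalities differ; no bijection possible.

Answer: NOT A VALID PRODUCT — |P|=17 ≠ |A|·|B|=18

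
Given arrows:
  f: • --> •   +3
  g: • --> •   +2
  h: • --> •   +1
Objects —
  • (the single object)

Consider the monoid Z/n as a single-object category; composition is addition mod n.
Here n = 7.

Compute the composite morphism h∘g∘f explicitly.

  0 +3≡3 +2≡5 +1≡6  (mod 7)
result: +6

Answer: +6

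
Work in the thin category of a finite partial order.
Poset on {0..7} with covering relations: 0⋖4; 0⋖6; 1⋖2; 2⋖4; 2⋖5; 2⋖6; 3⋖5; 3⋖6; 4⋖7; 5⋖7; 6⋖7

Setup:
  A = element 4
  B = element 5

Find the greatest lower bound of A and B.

Answer: A∧B = 2

Derivation:
{x : x⊑A ∧ x⊑B} = {1,2}  (A=4, B=5)
  1 ⊑ 2
  2 ⊑ 2
glb = 2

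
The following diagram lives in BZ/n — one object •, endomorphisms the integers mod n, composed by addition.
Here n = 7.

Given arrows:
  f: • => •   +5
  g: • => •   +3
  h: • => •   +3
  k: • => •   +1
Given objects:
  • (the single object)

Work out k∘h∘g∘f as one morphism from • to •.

  0 +5≡5 +3≡1 +3≡4 +1≡5  (mod 7)
composite: +5

Answer: +5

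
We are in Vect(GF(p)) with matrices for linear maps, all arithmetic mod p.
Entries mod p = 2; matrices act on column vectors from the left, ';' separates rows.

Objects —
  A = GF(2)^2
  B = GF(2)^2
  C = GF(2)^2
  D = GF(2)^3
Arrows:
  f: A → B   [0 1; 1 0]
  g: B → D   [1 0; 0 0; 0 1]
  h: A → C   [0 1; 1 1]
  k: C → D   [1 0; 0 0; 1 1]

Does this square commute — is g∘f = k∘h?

Answer: COMMUTES

Work:
Path 1 = f;g:
  e0=[1,0] f→[0,1] g→[0,0,1]
  e1=[0,1] f→[1,0] g→[1,0,0]
  ⟦path⟧₁ = [0 1; 0 0; 1 0]
Path 2 = h;k:
  e0=[1,0] h→[0,1] k→[0,0,1]
  e1=[0,1] h→[1,1] k→[1,0,0]
  ⟦path⟧₂ = [0 1; 0 0; 1 0]
Equal? same morphism ✓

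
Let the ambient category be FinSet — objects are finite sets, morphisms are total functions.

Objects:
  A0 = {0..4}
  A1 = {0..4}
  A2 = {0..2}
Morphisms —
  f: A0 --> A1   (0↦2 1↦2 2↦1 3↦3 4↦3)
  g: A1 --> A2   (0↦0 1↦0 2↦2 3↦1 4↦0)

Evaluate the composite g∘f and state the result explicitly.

  0 f-->2 g-->2
  1 f-->2 g-->2
  2 f-->1 g-->0
  3 f-->3 g-->1
  4 f-->3 g-->1
⟦path⟧: (0↦2 1↦2 2↦0 3↦1 4↦1)

Answer: (0↦2 1↦2 2↦0 3↦1 4↦1)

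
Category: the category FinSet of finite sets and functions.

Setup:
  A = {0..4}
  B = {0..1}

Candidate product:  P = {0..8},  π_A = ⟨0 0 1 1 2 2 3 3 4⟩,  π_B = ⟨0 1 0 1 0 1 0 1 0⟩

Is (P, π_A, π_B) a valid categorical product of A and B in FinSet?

|A|·|B| = 5·2 = 10;  |P| = 9
  → cardinalities differ; no bijection possible.

Answer: NOT A VALID PRODUCT — |P|=9 ≠ |A|·|B|=10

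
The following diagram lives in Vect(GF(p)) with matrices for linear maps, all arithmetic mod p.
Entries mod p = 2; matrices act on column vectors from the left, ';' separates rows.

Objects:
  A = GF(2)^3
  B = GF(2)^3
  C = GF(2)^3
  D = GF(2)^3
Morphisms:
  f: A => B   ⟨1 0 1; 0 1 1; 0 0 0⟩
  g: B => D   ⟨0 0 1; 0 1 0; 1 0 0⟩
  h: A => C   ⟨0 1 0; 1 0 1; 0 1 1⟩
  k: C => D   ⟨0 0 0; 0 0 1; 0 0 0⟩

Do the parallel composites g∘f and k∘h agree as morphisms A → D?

Along f;g (path 1):
  e0=⟨1,0,0⟩ f=>⟨1,0,0⟩ g=>⟨0,0,1⟩
  e1=⟨0,1,0⟩ f=>⟨0,1,0⟩ g=>⟨0,1,0⟩
  e2=⟨0,0,1⟩ f=>⟨1,1,0⟩ g=>⟨0,1,1⟩
  composite₁ = ⟨0 0 0; 0 1 1; 1 0 1⟩
Along h;k (path 2):
  e0=⟨1,0,0⟩ h=>⟨0,1,0⟩ k=>⟨0,0,0⟩
  e1=⟨0,1,0⟩ h=>⟨1,0,1⟩ k=>⟨0,1,0⟩
  e2=⟨0,0,1⟩ h=>⟨0,1,1⟩ k=>⟨0,1,0⟩
  composite₂ = ⟨0 0 0; 0 1 1; 0 0 0⟩
Equal? differ; not commutative

Answer: DOES NOT COMMUTE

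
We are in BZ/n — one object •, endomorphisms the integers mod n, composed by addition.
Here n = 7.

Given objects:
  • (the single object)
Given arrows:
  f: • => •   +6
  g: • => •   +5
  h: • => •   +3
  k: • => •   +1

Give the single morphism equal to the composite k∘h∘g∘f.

  0 +6≡6 +5≡4 +3≡0 +1≡1  (mod 7)
result: +1

Answer: +1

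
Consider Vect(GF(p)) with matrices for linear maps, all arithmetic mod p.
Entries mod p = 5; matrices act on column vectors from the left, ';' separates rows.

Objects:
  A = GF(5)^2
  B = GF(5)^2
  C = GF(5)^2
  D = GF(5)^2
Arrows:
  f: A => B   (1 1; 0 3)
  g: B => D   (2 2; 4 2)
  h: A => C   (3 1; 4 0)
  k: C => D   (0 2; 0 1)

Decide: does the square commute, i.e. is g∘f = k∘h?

1) trace f;g:
  e0=⟨1,0⟩ f=>⟨1,0⟩ g=>⟨2,4⟩
  e1=⟨0,1⟩ f=>⟨1,3⟩ g=>⟨3,0⟩
  composite₁ = (2 3; 4 0)
2) trace h;k:
  e0=⟨1,0⟩ h=>⟨3,4⟩ k=>⟨3,4⟩
  e1=⟨0,1⟩ h=>⟨1,0⟩ k=>⟨0,0⟩
  composite₂ = (3 0; 4 0)
Equal? differ; not commutative

Answer: DOES NOT COMMUTE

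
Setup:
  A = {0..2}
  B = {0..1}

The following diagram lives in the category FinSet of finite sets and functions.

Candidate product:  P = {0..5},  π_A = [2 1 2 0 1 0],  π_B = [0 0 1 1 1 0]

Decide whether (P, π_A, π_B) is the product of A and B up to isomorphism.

Answer: VALID PRODUCT

Work:
|A|·|B| = 3·2 = 6;  |P| = 6
Check the pairing map k ↦ (π_A(k), π_B(k)):
  0 -> (2,0)
  1 -> (1,0)
  2 -> (2,1)
  3 -> (0,1)
  4 -> (1,1)
  5 -> (0,0)
distinct pairs in image: 6 / 6 needed
  → bijection onto A×B; projections well-typed.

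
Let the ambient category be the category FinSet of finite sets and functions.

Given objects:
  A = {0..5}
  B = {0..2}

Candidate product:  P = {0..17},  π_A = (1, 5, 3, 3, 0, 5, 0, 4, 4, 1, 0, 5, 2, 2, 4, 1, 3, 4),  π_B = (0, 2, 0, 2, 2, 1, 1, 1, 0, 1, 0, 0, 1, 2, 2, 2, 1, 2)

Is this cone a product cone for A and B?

|A|·|B| = 6·3 = 18;  |P| = 18
Check the pairing map k ↦ (π_A(k), π_B(k)):
  0 : (1,0)
  1 : (5,2)
  2 : (3,0)
  3 : (3,2)
  4 : (0,2)
  5 : (5,1)
  6 : (0,1)
  7 : (4,1)
  8 : (4,0)
  9 : (1,1)
  10 : (0,0)
  11 : (5,0)
  12 : (2,1)
  13 : (2,2)
  14 : (4,2)
  15 : (1,2)
  16 : (3,1)
  17 : (4,2)  ✗ repeats pair of k=14
distinct pairs in image: 17 / 18 needed
  → (4,2) hit at k=14 and k=17

Answer: NOT A VALID PRODUCT — duplicate pair at indices 14,17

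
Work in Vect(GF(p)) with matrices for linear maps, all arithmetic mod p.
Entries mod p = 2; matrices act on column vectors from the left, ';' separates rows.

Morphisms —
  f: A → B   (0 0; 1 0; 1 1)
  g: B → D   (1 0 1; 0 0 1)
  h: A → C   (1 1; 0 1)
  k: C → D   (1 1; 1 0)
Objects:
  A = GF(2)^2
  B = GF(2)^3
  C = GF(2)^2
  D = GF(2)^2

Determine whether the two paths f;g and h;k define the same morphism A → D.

Path 1 = f;g:
  e0=⟨1,0⟩ f→⟨0,1,1⟩ g→⟨1,1⟩
  e1=⟨0,1⟩ f→⟨0,0,1⟩ g→⟨1,1⟩
  composite₁ = (1 1; 1 1)
Path 2 = h;k:
  e0=⟨1,0⟩ h→⟨1,0⟩ k→⟨1,1⟩
  e1=⟨0,1⟩ h→⟨1,1⟩ k→⟨0,1⟩
  composite₂ = (1 0; 1 1)
Equal? NO — does not commute

Answer: DOES NOT COMMUTE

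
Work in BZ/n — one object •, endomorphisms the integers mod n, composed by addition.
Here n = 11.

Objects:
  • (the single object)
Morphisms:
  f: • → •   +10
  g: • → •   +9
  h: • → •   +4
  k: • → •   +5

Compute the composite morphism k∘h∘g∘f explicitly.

  0 +10≡10 +9≡8 +4≡1 +5≡6  (mod 11)
⟦path⟧: +6

Answer: +6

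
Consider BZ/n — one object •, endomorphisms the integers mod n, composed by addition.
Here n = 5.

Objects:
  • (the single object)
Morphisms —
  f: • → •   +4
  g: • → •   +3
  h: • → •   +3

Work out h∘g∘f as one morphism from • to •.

Answer: +0

Trace:
  0 +4≡4 +3≡2 +3≡0  (mod 5)
result: +0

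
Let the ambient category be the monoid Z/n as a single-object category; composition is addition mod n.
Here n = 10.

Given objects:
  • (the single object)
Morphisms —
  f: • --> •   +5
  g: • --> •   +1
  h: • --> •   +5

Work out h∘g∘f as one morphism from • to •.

Answer: +1

Derivation:
  0 +5≡5 +1≡6 +5≡1  (mod 10)
result: +1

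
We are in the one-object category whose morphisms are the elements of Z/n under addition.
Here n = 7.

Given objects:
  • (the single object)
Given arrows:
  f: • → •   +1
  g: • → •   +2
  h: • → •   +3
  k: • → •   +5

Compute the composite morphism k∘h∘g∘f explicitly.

  0 +1≡1 +2≡3 +3≡6 +5≡4  (mod 7)
result: +4

Answer: +4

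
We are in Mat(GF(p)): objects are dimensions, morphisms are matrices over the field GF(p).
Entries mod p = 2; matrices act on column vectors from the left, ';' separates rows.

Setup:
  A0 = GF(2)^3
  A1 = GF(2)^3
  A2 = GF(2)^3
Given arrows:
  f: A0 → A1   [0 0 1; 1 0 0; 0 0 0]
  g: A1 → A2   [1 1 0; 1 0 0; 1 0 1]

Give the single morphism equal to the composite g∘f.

  e0=(1,0,0) f→(0,1,0) g→(1,0,0)
  e1=(0,1,0) f→(0,0,0) g→(0,0,0)
  e2=(0,0,1) f→(1,0,0) g→(1,1,1)
composite: [1 0 1; 0 0 1; 0 0 1]

Answer: [1 0 1; 0 0 1; 0 0 1]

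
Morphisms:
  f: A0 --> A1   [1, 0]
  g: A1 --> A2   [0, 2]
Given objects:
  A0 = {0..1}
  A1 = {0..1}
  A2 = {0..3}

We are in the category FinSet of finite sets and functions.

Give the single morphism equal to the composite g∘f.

Answer: [2, 0]

Work:
  0 f-->1 g-->2
  1 f-->0 g-->0
result: [2, 0]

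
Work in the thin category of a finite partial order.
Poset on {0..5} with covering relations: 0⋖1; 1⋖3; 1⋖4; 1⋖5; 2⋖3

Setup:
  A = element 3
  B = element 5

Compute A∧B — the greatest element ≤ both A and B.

Lower bounds of A=3 and B=5: {0,1}
  0 ⊑ 1
  1 ⊑ 1
glb = 1

Answer: A∧B = 1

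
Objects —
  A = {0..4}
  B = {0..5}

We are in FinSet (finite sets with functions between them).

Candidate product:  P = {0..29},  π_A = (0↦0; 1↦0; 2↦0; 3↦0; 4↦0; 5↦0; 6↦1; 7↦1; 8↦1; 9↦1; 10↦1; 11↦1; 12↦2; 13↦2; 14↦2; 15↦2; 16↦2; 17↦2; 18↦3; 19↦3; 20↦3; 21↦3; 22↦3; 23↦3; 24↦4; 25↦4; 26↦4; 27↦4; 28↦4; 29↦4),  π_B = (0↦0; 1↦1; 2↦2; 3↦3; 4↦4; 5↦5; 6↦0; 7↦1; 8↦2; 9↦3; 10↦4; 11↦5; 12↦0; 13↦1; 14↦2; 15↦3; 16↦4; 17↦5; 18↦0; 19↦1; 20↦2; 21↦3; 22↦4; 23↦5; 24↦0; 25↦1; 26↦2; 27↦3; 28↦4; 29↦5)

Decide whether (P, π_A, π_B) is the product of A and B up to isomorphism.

|A|·|B| = 5·6 = 30;  |P| = 30
Check the pairing map k ↦ (π_A(k), π_B(k)):
  0 ↦ (0,0)
  1 ↦ (0,1)
  2 ↦ (0,2)
  3 ↦ (0,3)
  4 ↦ (0,4)
  5 ↦ (0,5)
  6 ↦ (1,0)
  7 ↦ (1,1)
  8 ↦ (1,2)
  9 ↦ (1,3)
  10 ↦ (1,4)
  11 ↦ (1,5)
  12 ↦ (2,0)
  13 ↦ (2,1)
  14 ↦ (2,2)
  15 ↦ (2,3)
  16 ↦ (2,4)
  17 ↦ (2,5)
  18 ↦ (3,0)
  19 ↦ (3,1)
  20 ↦ (3,2)
  21 ↦ (3,3)
  22 ↦ (3,4)
  23 ↦ (3,5)
  24 ↦ (4,0)
  25 ↦ (4,1)
  26 ↦ (4,2)
  27 ↦ (4,3)
  28 ↦ (4,4)
  29 ↦ (4,5)
distinct pairs in image: 30 / 30 needed
  → bijection onto A×B; projections well-typed.

Answer: VALID PRODUCT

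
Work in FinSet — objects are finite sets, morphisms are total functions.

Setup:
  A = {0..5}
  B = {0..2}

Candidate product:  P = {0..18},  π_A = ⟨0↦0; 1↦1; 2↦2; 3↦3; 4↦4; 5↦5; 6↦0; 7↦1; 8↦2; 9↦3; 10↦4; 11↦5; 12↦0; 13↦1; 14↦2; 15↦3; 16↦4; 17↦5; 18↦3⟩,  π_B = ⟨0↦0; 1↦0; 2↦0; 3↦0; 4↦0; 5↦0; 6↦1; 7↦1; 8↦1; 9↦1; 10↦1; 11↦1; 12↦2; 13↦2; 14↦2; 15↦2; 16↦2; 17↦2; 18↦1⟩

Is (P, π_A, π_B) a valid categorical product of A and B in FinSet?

|A|·|B| = 6·3 = 18;  |P| = 19
  → cardinalities differ; no bijection possible.

Answer: NOT A VALID PRODUCT — |P|=19 ≠ |A|·|B|=18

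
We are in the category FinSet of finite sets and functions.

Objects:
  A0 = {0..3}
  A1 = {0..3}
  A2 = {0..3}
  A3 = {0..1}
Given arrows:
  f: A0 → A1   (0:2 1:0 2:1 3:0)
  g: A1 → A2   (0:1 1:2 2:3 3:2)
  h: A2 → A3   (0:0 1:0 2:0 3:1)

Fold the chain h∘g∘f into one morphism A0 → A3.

  0 f→2 g→3 h→1
  1 f→0 g→1 h→0
  2 f→1 g→2 h→0
  3 f→0 g→1 h→0
⟦path⟧: (0:1 1:0 2:0 3:0)

Answer: (0:1 1:0 2:0 3:0)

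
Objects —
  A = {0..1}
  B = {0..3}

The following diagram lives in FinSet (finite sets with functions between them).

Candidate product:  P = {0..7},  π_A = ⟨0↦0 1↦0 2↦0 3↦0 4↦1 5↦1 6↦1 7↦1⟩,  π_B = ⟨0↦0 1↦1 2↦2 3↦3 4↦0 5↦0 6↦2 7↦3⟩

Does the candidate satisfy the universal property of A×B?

Answer: NOT A VALID PRODUCT — duplicate pair at indices 4,5

Work:
|A|·|B| = 2·4 = 8;  |P| = 8
Check the pairing map k ↦ (π_A(k), π_B(k)):
  0 ↦ (0,0)
  1 ↦ (0,1)
  2 ↦ (0,2)
  3 ↦ (0,3)
  4 ↦ (1,0)
  5 ↦ (1,0)  ✗ repeats pair of k=4
  6 ↦ (1,2)
  7 ↦ (1,3)
distinct pairs in image: 7 / 8 needed
  → (1,0) hit at k=4 and k=5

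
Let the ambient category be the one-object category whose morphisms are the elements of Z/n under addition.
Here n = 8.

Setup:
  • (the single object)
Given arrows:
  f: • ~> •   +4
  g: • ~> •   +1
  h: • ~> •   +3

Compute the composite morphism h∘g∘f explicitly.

Answer: +0

Derivation:
  0 +4≡4 +1≡5 +3≡0  (mod 8)
composite: +0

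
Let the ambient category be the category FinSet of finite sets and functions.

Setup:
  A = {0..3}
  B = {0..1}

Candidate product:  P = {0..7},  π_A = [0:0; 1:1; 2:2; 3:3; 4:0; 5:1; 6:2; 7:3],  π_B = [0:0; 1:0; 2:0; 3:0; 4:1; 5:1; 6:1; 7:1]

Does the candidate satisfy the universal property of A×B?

|A|·|B| = 4·2 = 8;  |P| = 8
Check the pairing map k ↦ (π_A(k), π_B(k)):
  0 : (0,0)
  1 : (1,0)
  2 : (2,0)
  3 : (3,0)
  4 : (0,1)
  5 : (1,1)
  6 : (2,1)
  7 : (3,1)
distinct pairs in image: 8 / 8 needed
  → bijection onto A×B; projections well-typed.

Answer: VALID PRODUCT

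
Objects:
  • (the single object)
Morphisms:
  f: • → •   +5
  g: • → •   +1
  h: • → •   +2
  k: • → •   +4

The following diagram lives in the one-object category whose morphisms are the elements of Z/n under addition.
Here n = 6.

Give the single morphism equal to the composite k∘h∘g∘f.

Answer: +0

Trace:
  0 +5≡5 +1≡0 +2≡2 +4≡0  (mod 6)
⟦path⟧: +0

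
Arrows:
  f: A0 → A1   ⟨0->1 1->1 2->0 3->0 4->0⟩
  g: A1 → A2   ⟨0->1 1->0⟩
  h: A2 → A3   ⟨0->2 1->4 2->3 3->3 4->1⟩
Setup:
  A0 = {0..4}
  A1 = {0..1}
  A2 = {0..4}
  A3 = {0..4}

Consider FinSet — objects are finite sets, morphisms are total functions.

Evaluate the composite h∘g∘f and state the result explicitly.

Answer: ⟨0->2 1->2 2->4 3->4 4->4⟩

Work:
  0 f→1 g→0 h→2
  1 f→1 g→0 h→2
  2 f→0 g→1 h→4
  3 f→0 g→1 h→4
  4 f→0 g→1 h→4
result: ⟨0->2 1->2 2->4 3->4 4->4⟩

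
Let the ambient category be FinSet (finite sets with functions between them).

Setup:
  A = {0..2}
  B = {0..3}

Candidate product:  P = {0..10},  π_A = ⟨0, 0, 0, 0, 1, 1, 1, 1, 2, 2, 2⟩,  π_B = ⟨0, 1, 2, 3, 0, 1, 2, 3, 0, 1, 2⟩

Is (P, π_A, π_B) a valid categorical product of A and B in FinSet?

Answer: NOT A VALID PRODUCT — |P|=11 ≠ |A|·|B|=12

Work:
|A|·|B| = 3·4 = 12;  |P| = 11
  → cardinalities differ; no bijection possible.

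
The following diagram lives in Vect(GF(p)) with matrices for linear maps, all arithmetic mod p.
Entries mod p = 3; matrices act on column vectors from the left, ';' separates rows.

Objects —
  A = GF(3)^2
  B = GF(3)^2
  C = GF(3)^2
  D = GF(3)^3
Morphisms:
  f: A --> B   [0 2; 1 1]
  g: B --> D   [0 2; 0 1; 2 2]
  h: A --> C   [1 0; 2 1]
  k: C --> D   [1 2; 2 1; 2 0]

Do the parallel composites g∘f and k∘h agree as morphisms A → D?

Path 1 = f;g:
  e0=(1,0) f-->(0,1) g-->(2,1,2)
  e1=(0,1) f-->(2,1) g-->(2,1,0)
  ⟦path⟧₁ = [2 2; 1 1; 2 0]
Path 2 = h;k:
  e0=(1,0) h-->(1,2) k-->(2,1,2)
  e1=(0,1) h-->(0,1) k-->(2,1,0)
  ⟦path⟧₂ = [2 2; 1 1; 2 0]
Equal? YES — commutes

Answer: COMMUTES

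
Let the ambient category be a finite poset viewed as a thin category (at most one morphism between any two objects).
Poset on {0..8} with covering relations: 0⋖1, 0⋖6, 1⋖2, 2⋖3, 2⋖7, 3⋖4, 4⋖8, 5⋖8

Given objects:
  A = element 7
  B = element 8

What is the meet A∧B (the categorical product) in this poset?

Lower bounds of A=7 and B=8: {0,1,2}
  0 ⊑ 2
  1 ⊑ 2
  2 ⊑ 2
glb = 2

Answer: A∧B = 2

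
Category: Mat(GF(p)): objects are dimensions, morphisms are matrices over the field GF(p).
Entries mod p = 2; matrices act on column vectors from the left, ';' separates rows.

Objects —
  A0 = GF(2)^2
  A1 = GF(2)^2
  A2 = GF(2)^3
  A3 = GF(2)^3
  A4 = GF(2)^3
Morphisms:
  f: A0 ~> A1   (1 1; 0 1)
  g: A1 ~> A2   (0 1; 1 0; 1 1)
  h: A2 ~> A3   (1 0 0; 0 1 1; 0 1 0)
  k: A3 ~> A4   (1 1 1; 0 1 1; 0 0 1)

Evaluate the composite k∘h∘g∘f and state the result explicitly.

Answer: (1 1; 1 0; 1 1)

Work:
  e0=(1,0) f~>(1,0) g~>(0,1,1) h~>(0,0,1) k~>(1,1,1)
  e1=(0,1) f~>(1,1) g~>(1,1,0) h~>(1,1,1) k~>(1,0,1)
result: (1 1; 1 0; 1 1)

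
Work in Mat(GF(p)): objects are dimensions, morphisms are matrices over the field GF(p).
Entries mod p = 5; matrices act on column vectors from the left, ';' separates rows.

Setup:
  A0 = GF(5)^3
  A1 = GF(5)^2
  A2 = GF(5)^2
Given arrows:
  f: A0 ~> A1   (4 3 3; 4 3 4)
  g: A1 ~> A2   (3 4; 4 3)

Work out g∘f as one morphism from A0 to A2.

Answer: (3 1 0; 3 1 4)

Derivation:
  e0=⟨1,0,0⟩ f~>⟨4,4⟩ g~>⟨3,3⟩
  e1=⟨0,1,0⟩ f~>⟨3,3⟩ g~>⟨1,1⟩
  e2=⟨0,0,1⟩ f~>⟨3,4⟩ g~>⟨0,4⟩
result: (3 1 0; 3 1 4)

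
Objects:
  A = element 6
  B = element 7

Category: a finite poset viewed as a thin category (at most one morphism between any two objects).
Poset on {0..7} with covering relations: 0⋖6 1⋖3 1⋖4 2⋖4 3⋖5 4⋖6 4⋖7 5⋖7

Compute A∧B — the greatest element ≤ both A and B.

Answer: A∧B = 4

Trace:
{x : x⊑A ∧ x⊑B} = {1,2,4}  (A=6, B=7)
  1 ⊑ 4
  2 ⊑ 4
  4 ⊑ 4
glb = 4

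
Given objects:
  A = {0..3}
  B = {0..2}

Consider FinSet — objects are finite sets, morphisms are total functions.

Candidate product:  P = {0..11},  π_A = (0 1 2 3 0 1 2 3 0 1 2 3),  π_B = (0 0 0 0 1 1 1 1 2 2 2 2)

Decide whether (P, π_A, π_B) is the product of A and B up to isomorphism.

Answer: VALID PRODUCT

Work:
|A|·|B| = 4·3 = 12;  |P| = 12
Check the pairing map k ↦ (π_A(k), π_B(k)):
  0 ↦ (0,0)
  1 ↦ (1,0)
  2 ↦ (2,0)
  3 ↦ (3,0)
  4 ↦ (0,1)
  5 ↦ (1,1)
  6 ↦ (2,1)
  7 ↦ (3,1)
  8 ↦ (0,2)
  9 ↦ (1,2)
  10 ↦ (2,2)
  11 ↦ (3,2)
distinct pairs in image: 12 / 12 needed
  → bijection onto A×B; projections well-typed.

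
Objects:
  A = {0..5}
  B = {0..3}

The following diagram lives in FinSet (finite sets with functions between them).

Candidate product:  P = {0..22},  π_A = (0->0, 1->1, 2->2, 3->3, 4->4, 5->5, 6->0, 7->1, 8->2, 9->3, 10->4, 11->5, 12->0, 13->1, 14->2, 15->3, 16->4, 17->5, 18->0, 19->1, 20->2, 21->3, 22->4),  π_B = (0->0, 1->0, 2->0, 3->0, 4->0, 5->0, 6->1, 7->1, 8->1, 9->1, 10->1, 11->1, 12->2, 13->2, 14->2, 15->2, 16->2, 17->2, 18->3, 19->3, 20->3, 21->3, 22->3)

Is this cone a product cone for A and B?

|A|·|B| = 6·4 = 24;  |P| = 23
  → cardinalities differ; no bijection possible.

Answer: NOT A VALID PRODUCT — |P|=23 ≠ |A|·|B|=24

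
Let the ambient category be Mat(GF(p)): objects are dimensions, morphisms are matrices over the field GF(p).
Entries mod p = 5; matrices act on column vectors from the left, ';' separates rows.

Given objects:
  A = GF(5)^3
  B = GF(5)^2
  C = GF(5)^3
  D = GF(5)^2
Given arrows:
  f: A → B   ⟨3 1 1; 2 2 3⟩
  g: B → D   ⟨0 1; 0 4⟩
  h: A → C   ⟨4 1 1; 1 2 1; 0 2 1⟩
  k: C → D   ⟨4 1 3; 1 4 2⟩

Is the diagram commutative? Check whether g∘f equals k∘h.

1) trace f;g:
  e0=(1,0,0) f→(3,2) g→(2,3)
  e1=(0,1,0) f→(1,2) g→(2,3)
  e2=(0,0,1) f→(1,3) g→(3,2)
  ⟦path⟧₁ = ⟨2 2 3; 3 3 2⟩
2) trace h;k:
  e0=(1,0,0) h→(4,1,0) k→(2,3)
  e1=(0,1,0) h→(1,2,2) k→(2,3)
  e2=(0,0,1) h→(1,1,1) k→(3,2)
  ⟦path⟧₂ = ⟨2 2 3; 3 3 2⟩
Equal? equal; square commutes

Answer: COMMUTES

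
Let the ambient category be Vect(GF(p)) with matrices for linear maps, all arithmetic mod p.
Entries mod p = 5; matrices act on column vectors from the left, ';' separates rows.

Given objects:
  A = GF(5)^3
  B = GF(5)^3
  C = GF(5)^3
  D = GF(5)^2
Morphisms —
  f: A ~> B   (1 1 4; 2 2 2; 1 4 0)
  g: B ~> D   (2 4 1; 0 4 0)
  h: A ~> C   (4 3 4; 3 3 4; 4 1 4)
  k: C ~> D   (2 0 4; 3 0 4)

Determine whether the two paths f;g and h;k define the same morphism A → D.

Path 1 = f;g:
  e0=⟨1,0,0⟩ f~>⟨1,2,1⟩ g~>⟨1,3⟩
  e1=⟨0,1,0⟩ f~>⟨1,2,4⟩ g~>⟨4,3⟩
  e2=⟨0,0,1⟩ f~>⟨4,2,0⟩ g~>⟨1,3⟩
  composite₁ = (1 4 1; 3 3 3)
Path 2 = h;k:
  e0=⟨1,0,0⟩ h~>⟨4,3,4⟩ k~>⟨4,3⟩
  e1=⟨0,1,0⟩ h~>⟨3,3,1⟩ k~>⟨0,3⟩
  e2=⟨0,0,1⟩ h~>⟨4,4,4⟩ k~>⟨4,3⟩
  composite₂ = (4 0 4; 3 3 3)
Equal? NO — does not commute

Answer: DOES NOT COMMUTE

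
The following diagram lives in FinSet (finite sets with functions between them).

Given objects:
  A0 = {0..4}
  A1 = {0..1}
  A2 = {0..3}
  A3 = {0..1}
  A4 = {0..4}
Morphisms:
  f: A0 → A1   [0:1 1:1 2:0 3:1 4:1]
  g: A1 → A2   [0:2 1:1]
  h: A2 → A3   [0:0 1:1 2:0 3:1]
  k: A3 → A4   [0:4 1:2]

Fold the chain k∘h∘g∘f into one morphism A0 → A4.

Answer: [0:2 1:2 2:4 3:2 4:2]

Work:
  0 f→1 g→1 h→1 k→2
  1 f→1 g→1 h→1 k→2
  2 f→0 g→2 h→0 k→4
  3 f→1 g→1 h→1 k→2
  4 f→1 g→1 h→1 k→2
composite: [0:2 1:2 2:4 3:2 4:2]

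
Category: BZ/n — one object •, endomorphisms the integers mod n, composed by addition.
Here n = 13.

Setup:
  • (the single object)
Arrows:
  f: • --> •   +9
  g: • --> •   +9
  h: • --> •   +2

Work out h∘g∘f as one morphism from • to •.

Answer: +7

Trace:
  0 +9≡9 +9≡5 +2≡7  (mod 13)
⟦path⟧: +7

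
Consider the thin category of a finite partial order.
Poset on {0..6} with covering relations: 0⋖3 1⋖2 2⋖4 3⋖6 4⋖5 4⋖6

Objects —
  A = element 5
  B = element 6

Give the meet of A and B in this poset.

Answer: A∧B = 4

Trace:
{x : x⊑A ∧ x⊑B} = {1,2,4}  (A=5, B=6)
  1 ⊑ 4
  2 ⊑ 4
  4 ⊑ 4
glb = 4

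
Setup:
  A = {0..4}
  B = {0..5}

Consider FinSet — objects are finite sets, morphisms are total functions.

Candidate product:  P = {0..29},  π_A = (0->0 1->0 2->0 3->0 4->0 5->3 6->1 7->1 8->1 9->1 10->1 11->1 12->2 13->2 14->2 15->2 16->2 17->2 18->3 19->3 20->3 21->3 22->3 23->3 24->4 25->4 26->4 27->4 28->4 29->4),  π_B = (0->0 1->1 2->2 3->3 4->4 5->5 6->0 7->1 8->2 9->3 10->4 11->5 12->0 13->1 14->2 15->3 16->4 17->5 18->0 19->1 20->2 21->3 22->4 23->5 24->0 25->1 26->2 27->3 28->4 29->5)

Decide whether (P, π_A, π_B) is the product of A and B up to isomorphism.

|A|·|B| = 5·6 = 30;  |P| = 30
Check the pairing map k ↦ (π_A(k), π_B(k)):
  0 -> (0,0)
  1 -> (0,1)
  2 -> (0,2)
  3 -> (0,3)
  4 -> (0,4)
  5 -> (3,5)
  6 -> (1,0)
  7 -> (1,1)
  8 -> (1,2)
  9 -> (1,3)
  10 -> (1,4)
  11 -> (1,5)
  12 -> (2,0)
  13 -> (2,1)
  14 -> (2,2)
  15 -> (2,3)
  16 -> (2,4)
  17 -> (2,5)
  18 -> (3,0)
  19 -> (3,1)
  20 -> (3,2)
  21 -> (3,3)
  22 -> (3,4)
  23 -> (3,5)  ✗ repeats pair of k=5
  24 -> (4,0)
  25 -> (4,1)
  26 -> (4,2)
  27 -> (4,3)
  28 -> (4,4)
  29 -> (4,5)
distinct pairs in image: 29 / 30 needed
  → (3,5) hit at k=5 and k=23

Answer: NOT A VALID PRODUCT — duplicate pair at indices 23,5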